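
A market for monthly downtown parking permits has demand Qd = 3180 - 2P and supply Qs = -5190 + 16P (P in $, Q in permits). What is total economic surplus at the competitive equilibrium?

Total surplus = 1423828.125

The market clears where 3180 - 2P = -5190 + 16P. Rearranging, 18P = 8370, hence P* = 465.
Then Q* = 3180 - 2(465) = 2250.
Demand choke price = 1590; supply choke price = 324.375. CS = ½(1590 - 465)(2250) = 1265625; PS = ½(465 - 324.375)(2250) = 158203.125. Total surplus = 1423828.125.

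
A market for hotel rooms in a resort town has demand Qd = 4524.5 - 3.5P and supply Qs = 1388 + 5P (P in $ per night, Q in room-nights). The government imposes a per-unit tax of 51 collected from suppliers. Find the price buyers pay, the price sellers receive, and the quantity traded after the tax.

Suppliers keep P_s = P_b - 51 per unit, so supply in terms of the buyer price is Qs = 1133 + 5P_b.
Equate demand and the shifted supply: 4524.5 - 3.5P_b = 1133 + 5P_b, giving 8.5P_b = 3391.5, so P_b = 399.
Then P_s = 399 - 51 = 348 and Q = 4524.5 - 3.5(399) = 3128.

P_b = 399, P_s = 348, Q = 3128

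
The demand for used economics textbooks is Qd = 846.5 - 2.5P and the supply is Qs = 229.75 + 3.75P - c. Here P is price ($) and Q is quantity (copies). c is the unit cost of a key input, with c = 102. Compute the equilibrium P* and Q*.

With c = 102, supply is Qs = 127.75 + 3.75P.
At equilibrium Qd = Qs, so 846.5 - 2.5P = 127.75 + 3.75P; collecting terms, 718.75 = 6.25P and P* = 115.
From the demand curve, Q* = 846.5 - 2.5(115) = 559.

P* = 115, Q* = 559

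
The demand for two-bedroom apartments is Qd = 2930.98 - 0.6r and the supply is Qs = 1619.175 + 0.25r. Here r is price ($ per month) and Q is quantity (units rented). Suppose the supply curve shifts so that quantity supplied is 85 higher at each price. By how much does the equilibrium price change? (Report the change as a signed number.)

The market clears where 2930.98 - 0.6r = 1619.175 + 0.25r. Rearranging, 0.85r = 1311.805, hence r* = 1543.3.
Plugging r* into demand: Q* = 2930.98 - 0.6(1543.3) = 2005.
After the shift, supply is Qs = 1704.175 + 0.25r.
The new intersection has 1226.805 = 0.85r, i.e. r = 1443.3, Q = 2065.
Δr = 1443.3 - 1543.3 = -100.

Δr = -100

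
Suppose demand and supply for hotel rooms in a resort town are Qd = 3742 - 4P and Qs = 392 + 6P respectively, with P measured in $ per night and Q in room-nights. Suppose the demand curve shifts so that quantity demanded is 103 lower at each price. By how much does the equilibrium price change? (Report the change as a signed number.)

Set Qd = Qs: 3742 - 4P = 392 + 6P, so 3350 = 10P and P* = 335.
From the demand curve, Q* = 3742 - 4(335) = 2402.
After the shift, demand is Qd = 3639 - 4P.
Re-solving, 10P = 3247 gives P = 324.7 and Q = 2340.2.
ΔP = 324.7 - 335 = -10.3.

ΔP = -10.3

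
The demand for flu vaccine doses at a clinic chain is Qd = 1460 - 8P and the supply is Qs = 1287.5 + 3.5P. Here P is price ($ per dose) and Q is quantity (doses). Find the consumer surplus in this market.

Consumer surplus = 112225

At equilibrium Qd = Qs, so 1460 - 8P = 1287.5 + 3.5P; collecting terms, 172.5 = 11.5P and P* = 15.
Then Q* = 1460 - 8(15) = 1340.
Demand choke price (Qd = 0): P = 1460/8 = 182.5. Consumer surplus = ½ × (182.5 - 15) × 1340 = 112225.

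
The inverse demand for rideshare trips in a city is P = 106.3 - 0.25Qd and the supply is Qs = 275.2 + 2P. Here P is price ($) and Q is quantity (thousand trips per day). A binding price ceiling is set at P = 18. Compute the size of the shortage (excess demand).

Solving each curve for Q: Qd = 425.2 - 4P.
With P fixed at 18, quantity demanded is 353.2 and quantity supplied is 311.2.
Shortage = Qd - Qs = 353.2 - 311.2 = 42.

Shortage = 42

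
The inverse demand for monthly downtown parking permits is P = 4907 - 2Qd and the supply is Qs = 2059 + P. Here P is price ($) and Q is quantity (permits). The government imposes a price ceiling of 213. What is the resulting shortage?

Shortage = 75

Inverting to quantity form: Qd = 2453.5 - 0.5P.
With P fixed at 213, quantity demanded is 2347 and quantity supplied is 2272.
Shortage = Qd - Qs = 2347 - 2272 = 75.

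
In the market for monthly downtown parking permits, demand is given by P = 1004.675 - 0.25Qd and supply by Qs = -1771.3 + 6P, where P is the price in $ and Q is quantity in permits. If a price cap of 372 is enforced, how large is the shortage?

In direct form, Qd = 4018.7 - 4P.
Evaluating both curves at the ceiling price 372 gives Qd = 2530.7, Qs = 460.7.
Shortage = Qd - Qs = 2530.7 - 460.7 = 2070.

Shortage = 2070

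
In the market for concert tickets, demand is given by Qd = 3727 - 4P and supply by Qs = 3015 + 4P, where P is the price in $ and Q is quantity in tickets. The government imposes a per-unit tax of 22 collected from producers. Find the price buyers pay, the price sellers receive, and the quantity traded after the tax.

P_b = 100, P_s = 78, Q = 3327

The tax drives a wedge P_b - P_s = 22. Substituting P_s = P_b - 22 into supply: Qs = 2927 + 4P_b.
Equate demand and the shifted supply: 3727 - 4P_b = 2927 + 4P_b, giving 8P_b = 800, so P_b = 100.
So P_s = 78 and the quantity traded is Q = 3727 - 4(100) = 3327.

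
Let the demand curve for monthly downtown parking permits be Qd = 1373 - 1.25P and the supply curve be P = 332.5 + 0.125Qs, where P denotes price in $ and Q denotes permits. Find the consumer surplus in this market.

Consumer surplus = 274233.6

In direct form, Qs = -2660 + 8P.
Equating demand and supply, 1373 - 1.25P = -2660 + 8P gives 9.25P = 4033, so P* = 436.
From the demand curve, Q* = 1373 - 1.25(436) = 828.
Demand choke price (Qd = 0): P = 1373/1.25 = 1098.4. Consumer surplus = ½ × (1098.4 - 436) × 828 = 274233.6.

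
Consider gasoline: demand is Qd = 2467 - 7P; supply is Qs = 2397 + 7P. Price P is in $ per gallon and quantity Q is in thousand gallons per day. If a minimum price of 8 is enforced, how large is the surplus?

Surplus = 42

At P = 8: Qd = 2411 and Qs = 2453.
Surplus = Qs - Qd = 2453 - 2411 = 42.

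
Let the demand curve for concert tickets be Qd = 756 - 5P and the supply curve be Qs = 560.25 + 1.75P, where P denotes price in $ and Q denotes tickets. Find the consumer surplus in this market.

Consumer surplus = 37332.1

Set Qd = Qs: 756 - 5P = 560.25 + 1.75P, so 195.75 = 6.75P and P* = 29.
Then Q* = 756 - 5(29) = 611.
Demand choke price (Qd = 0): P = 756/5 = 151.2. Consumer surplus = ½ × (151.2 - 29) × 611 = 37332.1.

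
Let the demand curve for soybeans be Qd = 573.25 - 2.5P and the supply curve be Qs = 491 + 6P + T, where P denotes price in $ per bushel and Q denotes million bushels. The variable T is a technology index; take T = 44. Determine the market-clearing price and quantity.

With T = 44, supply is Qs = 535 + 6P.
Equating demand and supply, 573.25 - 2.5P = 535 + 6P gives 8.5P = 38.25, so P* = 4.5.
Then Q* = 573.25 - 2.5(4.5) = 562.

P* = 4.5, Q* = 562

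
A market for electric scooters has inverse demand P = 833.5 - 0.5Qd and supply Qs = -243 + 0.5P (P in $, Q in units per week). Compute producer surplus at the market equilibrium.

Producer surplus = 19321

Rewriting in direct form: Qd = 1667 - 2P.
Set Qd = Qs: 1667 - 2P = -243 + 0.5P, so 1910 = 2.5P and P* = 764.
Then Q* = 1667 - 2(764) = 139.
Supply choke price (Qs = 0): P = 486. Producer surplus = ½ × (764 - 486) × 139 = 19321.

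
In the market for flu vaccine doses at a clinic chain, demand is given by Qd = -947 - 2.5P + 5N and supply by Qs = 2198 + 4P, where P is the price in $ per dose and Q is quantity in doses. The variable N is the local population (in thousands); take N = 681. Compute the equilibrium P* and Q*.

P* = 40, Q* = 2358

With N = 681, demand is Qd = 2458 - 2.5P.
Equating demand and supply, 2458 - 2.5P = 2198 + 4P gives 6.5P = 260, so P* = 40.
Then Q* = 2458 - 2.5(40) = 2358.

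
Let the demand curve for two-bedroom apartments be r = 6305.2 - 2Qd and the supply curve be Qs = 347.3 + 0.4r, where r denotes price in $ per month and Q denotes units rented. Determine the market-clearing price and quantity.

Inverting to quantity form: Qd = 3152.6 - 0.5r.
At equilibrium Qd = Qs, so 3152.6 - 0.5r = 347.3 + 0.4r; collecting terms, 2805.3 = 0.9r and r* = 3117.
Plugging r* into demand: Q* = 3152.6 - 0.5(3117) = 1594.1.

r* = 3117, Q* = 1594.1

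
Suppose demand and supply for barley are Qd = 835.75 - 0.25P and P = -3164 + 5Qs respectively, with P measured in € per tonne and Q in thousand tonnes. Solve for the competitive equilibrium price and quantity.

P* = 451, Q* = 723

Solving each curve for Q: Qs = 632.8 + 0.2P.
Set Qd = Qs: 835.75 - 0.25P = 632.8 + 0.2P, so 202.95 = 0.45P and P* = 451.
From the demand curve, Q* = 835.75 - 0.25(451) = 723.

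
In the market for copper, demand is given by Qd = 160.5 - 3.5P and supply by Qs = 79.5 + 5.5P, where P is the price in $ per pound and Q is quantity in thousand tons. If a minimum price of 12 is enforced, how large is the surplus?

Evaluating both curves at the floor price 12 gives Qd = 118.5, Qs = 145.5.
Surplus = Qs - Qd = 145.5 - 118.5 = 27.

Surplus = 27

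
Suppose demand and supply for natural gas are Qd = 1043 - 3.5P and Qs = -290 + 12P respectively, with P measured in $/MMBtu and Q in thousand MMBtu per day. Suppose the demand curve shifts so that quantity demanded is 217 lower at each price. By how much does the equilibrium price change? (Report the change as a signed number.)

At equilibrium Qd = Qs, so 1043 - 3.5P = -290 + 12P; collecting terms, 1333 = 15.5P and P* = 86.
Substitute back: Q* = 1043 - 3.5(86) = 742.
After the shift, demand is Qd = 826 - 3.5P.
Re-solving, 15.5P = 1116 gives P = 72 and Q = 574.
ΔP = 72 - 86 = -14.

ΔP = -14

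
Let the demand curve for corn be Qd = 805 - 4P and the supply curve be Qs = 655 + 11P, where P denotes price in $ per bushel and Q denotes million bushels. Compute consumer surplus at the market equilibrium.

Consumer surplus = 73153.125

Set Qd = Qs: 805 - 4P = 655 + 11P, so 150 = 15P and P* = 10.
From the demand curve, Q* = 805 - 4(10) = 765.
Demand choke price (Qd = 0): P = 805/4 = 201.25. Consumer surplus = ½ × (201.25 - 10) × 765 = 73153.125.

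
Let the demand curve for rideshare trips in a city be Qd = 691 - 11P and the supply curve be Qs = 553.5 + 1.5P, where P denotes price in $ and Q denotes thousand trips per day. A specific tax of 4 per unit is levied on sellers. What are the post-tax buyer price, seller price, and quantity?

P_b = 11.48, P_s = 7.48, Q = 564.72

Sellers keep P_s = P_b - 4 per unit, so supply in terms of the buyer price is Qs = 547.5 + 1.5P_b.
Equate demand and the shifted supply: 691 - 11P_b = 547.5 + 1.5P_b, giving 12.5P_b = 143.5, so P_b = 11.48.
Then P_s = 11.48 - 4 = 7.48 and Q = 691 - 11(11.48) = 564.72.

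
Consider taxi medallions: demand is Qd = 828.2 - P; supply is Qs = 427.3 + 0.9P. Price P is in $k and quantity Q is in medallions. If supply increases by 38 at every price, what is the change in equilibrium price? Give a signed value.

Set Qd = Qs: 828.2 - P = 427.3 + 0.9P, so 400.9 = 1.9P and P* = 211.
Substitute back: Q* = 828.2 - 211 = 617.2.
After the shift, supply is Qs = 465.3 + 0.9P.
The new intersection has 362.9 = 1.9P, i.e. P = 191, Q = 637.2.
ΔP = 191 - 211 = -20.

ΔP = -20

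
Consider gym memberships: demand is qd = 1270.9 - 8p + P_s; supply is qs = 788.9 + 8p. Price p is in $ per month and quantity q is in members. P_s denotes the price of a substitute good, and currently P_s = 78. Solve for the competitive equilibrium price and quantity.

With P_s = 78, demand is qd = 1348.9 - 8p.
The market clears where 1348.9 - 8p = 788.9 + 8p. Rearranging, 16p = 560, hence p* = 35.
Substitute back: q* = 1348.9 - 8(35) = 1068.9.

p* = 35, q* = 1068.9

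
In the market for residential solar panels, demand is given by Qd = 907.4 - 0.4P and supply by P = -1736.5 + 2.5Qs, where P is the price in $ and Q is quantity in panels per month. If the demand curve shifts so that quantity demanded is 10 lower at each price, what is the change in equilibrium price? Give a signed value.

ΔP = -12.5

Rewriting in direct form: Qs = 694.6 + 0.4P.
Set Qd = Qs: 907.4 - 0.4P = 694.6 + 0.4P, so 212.8 = 0.8P and P* = 266.
Then Q* = 907.4 - 0.4(266) = 801.
After the shift, demand is Qd = 897.4 - 0.4P.
New equilibrium: 202.8 = 0.8P, so P = 253.5 and Q = 796.
ΔP = 253.5 - 266 = -12.5.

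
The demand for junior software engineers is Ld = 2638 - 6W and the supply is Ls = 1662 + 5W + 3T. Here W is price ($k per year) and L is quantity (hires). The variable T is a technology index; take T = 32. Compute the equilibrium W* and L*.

W* = 80, L* = 2158

With T = 32, supply is Ls = 1758 + 5W.
Equating demand and supply, 2638 - 6W = 1758 + 5W gives 11W = 880, so W* = 80.
Then L* = 2638 - 6(80) = 2158.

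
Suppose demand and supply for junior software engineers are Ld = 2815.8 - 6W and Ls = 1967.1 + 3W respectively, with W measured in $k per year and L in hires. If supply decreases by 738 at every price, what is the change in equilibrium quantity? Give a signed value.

At equilibrium Ld = Ls, so 2815.8 - 6W = 1967.1 + 3W; collecting terms, 848.7 = 9W and W* = 94.3.
Substitute back: L* = 2815.8 - 6(94.3) = 2250.
After the shift, supply is Ls = 1229.1 + 3W.
The new intersection has 1586.7 = 9W, i.e. W = 176.3, L = 1758.
ΔL = 1758 - 2250 = -492.

ΔL = -492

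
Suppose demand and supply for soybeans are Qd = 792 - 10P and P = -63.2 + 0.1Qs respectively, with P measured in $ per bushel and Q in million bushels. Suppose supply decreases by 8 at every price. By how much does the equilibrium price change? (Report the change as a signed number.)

ΔP = 0.4

In direct form, Qs = 632 + 10P.
At equilibrium Qd = Qs, so 792 - 10P = 632 + 10P; collecting terms, 160 = 20P and P* = 8.
Plugging P* into demand: Q* = 792 - 10(8) = 712.
After the shift, supply is Qs = 624 + 10P.
The new intersection has 168 = 20P, i.e. P = 8.4, Q = 708.
ΔP = 8.4 - 8 = 0.4.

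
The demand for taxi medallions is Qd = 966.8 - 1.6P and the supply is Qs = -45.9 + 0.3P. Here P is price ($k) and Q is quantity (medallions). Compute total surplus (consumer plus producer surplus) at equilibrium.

Set Qd = Qs: 966.8 - 1.6P = -45.9 + 0.3P, so 1012.7 = 1.9P and P* = 533.
Then Q* = 966.8 - 1.6(533) = 114.
Demand choke price = 604.25; supply choke price = 153. CS = ½(604.25 - 533)(114) = 4061.25; PS = ½(533 - 153)(114) = 21660. Total surplus = 25721.25.

Total surplus = 25721.25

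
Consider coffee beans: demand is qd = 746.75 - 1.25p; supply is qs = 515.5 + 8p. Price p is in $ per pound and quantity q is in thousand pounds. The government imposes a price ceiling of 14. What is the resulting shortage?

Evaluating both curves at the ceiling price 14 gives qd = 729.25, qs = 627.5.
Shortage = qd - qs = 729.25 - 627.5 = 101.75.

Shortage = 101.75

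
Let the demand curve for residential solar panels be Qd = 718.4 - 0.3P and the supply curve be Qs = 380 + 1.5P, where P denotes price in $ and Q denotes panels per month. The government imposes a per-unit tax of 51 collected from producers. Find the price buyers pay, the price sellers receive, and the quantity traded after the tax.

P_b = 230.5, P_s = 179.5, Q = 649.25

The tax drives a wedge P_b - P_s = 51. Substituting P_s = P_b - 51 into supply: Qs = 303.5 + 1.5P_b.
Set Qd = Qs: 718.4 - 0.3P_b = 303.5 + 1.5P_b, so 414.9 = 1.8P_b and P_b = 230.5.
So P_s = 179.5 and the quantity traded is Q = 718.4 - 0.3(230.5) = 649.25.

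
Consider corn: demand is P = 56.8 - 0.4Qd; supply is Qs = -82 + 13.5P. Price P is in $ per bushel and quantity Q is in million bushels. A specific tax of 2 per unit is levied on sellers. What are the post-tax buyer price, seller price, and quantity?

Rewriting in direct form: Qd = 142 - 2.5P.
The tax drives a wedge P_b - P_s = 2. Substituting P_s = P_b - 2 into supply: Qs = -109 + 13.5P_b.
Set Qd = Qs: 142 - 2.5P_b = -109 + 13.5P_b, so 251 = 16P_b and P_b = 15.6875.
So P_s = 13.6875 and the quantity traded is Q = 142 - 2.5(15.6875) = 102.78125.

P_b = 15.6875, P_s = 13.6875, Q = 102.78125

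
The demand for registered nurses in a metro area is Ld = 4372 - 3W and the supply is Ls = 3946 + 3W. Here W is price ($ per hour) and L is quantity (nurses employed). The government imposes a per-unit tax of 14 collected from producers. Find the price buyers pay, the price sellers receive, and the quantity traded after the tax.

W_b = 78, W_s = 64, L = 4138

With a tax of 14 on producers, they supply based on the net price W_s = W_b - 14, so Ls = 3904 + 3W_b.
Set Ld = Ls: 4372 - 3W_b = 3904 + 3W_b, so 468 = 6W_b and W_b = 78.
So W_s = 64 and the quantity traded is L = 4372 - 3(78) = 4138.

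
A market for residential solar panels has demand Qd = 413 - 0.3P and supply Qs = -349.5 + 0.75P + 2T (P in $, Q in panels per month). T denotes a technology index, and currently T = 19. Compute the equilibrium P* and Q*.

P* = 690, Q* = 206

With T = 19, supply is Qs = -311.5 + 0.75P.
The market clears where 413 - 0.3P = -311.5 + 0.75P. Rearranging, 1.05P = 724.5, hence P* = 690.
Plugging P* into demand: Q* = 413 - 0.3(690) = 206.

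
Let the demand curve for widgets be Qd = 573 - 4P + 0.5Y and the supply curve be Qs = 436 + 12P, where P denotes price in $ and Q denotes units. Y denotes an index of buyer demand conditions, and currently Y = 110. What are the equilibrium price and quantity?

With Y = 110, demand is Qd = 628 - 4P.
Equating demand and supply, 628 - 4P = 436 + 12P gives 16P = 192, so P* = 12.
From the demand curve, Q* = 628 - 4(12) = 580.

P* = 12, Q* = 580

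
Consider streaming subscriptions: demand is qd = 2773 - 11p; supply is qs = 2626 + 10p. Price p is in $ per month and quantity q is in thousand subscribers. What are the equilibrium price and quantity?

p* = 7, q* = 2696

Set qd = qs: 2773 - 11p = 2626 + 10p, so 147 = 21p and p* = 7.
From the demand curve, q* = 2773 - 11(7) = 2696.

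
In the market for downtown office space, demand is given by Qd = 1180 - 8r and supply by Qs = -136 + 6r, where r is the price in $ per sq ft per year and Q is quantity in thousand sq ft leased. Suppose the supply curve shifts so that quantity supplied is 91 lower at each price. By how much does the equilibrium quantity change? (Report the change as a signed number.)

The market clears where 1180 - 8r = -136 + 6r. Rearranging, 14r = 1316, hence r* = 94.
Then Q* = 1180 - 8(94) = 428.
After the shift, supply is Qs = -227 + 6r.
New equilibrium: 1407 = 14r, so r = 100.5 and Q = 376.
ΔQ = 376 - 428 = -52.

ΔQ = -52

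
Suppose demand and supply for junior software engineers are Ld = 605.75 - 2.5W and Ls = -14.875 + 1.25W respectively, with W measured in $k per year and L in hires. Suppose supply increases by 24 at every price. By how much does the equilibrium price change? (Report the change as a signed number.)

Set Ld = Ls: 605.75 - 2.5W = -14.875 + 1.25W, so 620.625 = 3.75W and W* = 165.5.
Substitute back: L* = 605.75 - 2.5(165.5) = 192.
After the shift, supply is Ls = 9.125 + 1.25W.
The new intersection has 596.625 = 3.75W, i.e. W = 159.1, L = 208.
ΔW = 159.1 - 165.5 = -6.4.

ΔW = -6.4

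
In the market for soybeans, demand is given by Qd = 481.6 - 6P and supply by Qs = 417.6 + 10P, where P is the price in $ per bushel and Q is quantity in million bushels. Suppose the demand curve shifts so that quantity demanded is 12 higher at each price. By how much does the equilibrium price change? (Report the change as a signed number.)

Set Qd = Qs: 481.6 - 6P = 417.6 + 10P, so 64 = 16P and P* = 4.
From the demand curve, Q* = 481.6 - 6(4) = 457.6.
After the shift, demand is Qd = 493.6 - 6P.
Re-solving, 16P = 76 gives P = 4.75 and Q = 465.1.
ΔP = 4.75 - 4 = 0.75.

ΔP = 0.75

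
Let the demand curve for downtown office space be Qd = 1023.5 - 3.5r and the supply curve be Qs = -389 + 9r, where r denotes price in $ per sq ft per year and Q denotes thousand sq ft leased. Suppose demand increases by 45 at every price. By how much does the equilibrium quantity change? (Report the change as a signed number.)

ΔQ = 32.4

At equilibrium Qd = Qs, so 1023.5 - 3.5r = -389 + 9r; collecting terms, 1412.5 = 12.5r and r* = 113.
From the demand curve, Q* = 1023.5 - 3.5(113) = 628.
After the shift, demand is Qd = 1068.5 - 3.5r.
The new intersection has 1457.5 = 12.5r, i.e. r = 116.6, Q = 660.4.
ΔQ = 660.4 - 628 = 32.4.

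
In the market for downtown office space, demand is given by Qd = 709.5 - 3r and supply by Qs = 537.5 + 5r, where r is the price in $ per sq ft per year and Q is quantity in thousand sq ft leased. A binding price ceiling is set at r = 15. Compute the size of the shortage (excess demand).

Shortage = 52

Evaluating both curves at the ceiling price 15 gives Qd = 664.5, Qs = 612.5.
Shortage = Qd - Qs = 664.5 - 612.5 = 52.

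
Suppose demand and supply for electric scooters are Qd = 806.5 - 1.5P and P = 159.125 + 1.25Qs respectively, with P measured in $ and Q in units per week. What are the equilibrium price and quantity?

P* = 406, Q* = 197.5

Solving each curve for Q: Qs = -127.3 + 0.8P.
The market clears where 806.5 - 1.5P = -127.3 + 0.8P. Rearranging, 2.3P = 933.8, hence P* = 406.
Plugging P* into demand: Q* = 806.5 - 1.5(406) = 197.5.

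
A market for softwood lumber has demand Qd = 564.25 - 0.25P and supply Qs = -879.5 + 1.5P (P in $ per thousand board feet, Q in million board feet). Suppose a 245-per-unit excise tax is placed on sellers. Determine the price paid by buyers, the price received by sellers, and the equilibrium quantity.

P_b = 1035, P_s = 790, Q = 305.5

With a tax of 245 on sellers, they supply based on the net price P_s = P_b - 245, so Qs = -1247 + 1.5P_b.
Equate demand and the shifted supply: 564.25 - 0.25P_b = -1247 + 1.5P_b, giving 1.75P_b = 1811.25, so P_b = 1035.
So P_s = 790 and the quantity traded is Q = 564.25 - 0.25(1035) = 305.5.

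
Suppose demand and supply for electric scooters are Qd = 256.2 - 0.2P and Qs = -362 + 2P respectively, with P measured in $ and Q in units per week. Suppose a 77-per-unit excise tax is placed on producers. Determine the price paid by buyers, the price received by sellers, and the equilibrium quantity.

P_b = 351, P_s = 274, Q = 186

With a tax of 77 on producers, they supply based on the net price P_s = P_b - 77, so Qs = -516 + 2P_b.
Market clearing requires 256.2 - 0.2P_b = -516 + 2P_b; hence 772.2 = 2.2P_b and P_b = 351.
So P_s = 274 and the quantity traded is Q = 256.2 - 0.2(351) = 186.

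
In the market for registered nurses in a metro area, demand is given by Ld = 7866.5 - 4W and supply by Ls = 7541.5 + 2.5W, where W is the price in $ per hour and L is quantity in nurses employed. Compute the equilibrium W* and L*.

The market clears where 7866.5 - 4W = 7541.5 + 2.5W. Rearranging, 6.5W = 325, hence W* = 50.
Substitute back: L* = 7866.5 - 4(50) = 7666.5.

W* = 50, L* = 7666.5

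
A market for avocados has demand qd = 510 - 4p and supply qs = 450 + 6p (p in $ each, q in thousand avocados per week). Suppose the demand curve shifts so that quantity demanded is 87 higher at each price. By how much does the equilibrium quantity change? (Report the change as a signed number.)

Δq = 52.2

The market clears where 510 - 4p = 450 + 6p. Rearranging, 10p = 60, hence p* = 6.
Plugging p* into demand: q* = 510 - 4(6) = 486.
After the shift, demand is qd = 597 - 4p.
New equilibrium: 147 = 10p, so p = 14.7 and q = 538.2.
Δq = 538.2 - 486 = 52.2.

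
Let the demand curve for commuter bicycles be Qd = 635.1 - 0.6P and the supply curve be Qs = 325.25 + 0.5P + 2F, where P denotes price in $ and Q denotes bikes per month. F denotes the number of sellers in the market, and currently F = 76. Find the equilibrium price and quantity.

P* = 143.5, Q* = 549

With F = 76, supply is Qs = 477.25 + 0.5P.
Equating demand and supply, 635.1 - 0.6P = 477.25 + 0.5P gives 1.1P = 157.85, so P* = 143.5.
Then Q* = 635.1 - 0.6(143.5) = 549.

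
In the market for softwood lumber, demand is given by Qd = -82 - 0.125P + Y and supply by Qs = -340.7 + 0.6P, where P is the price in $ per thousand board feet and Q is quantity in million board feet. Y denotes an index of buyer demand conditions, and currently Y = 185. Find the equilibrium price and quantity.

With Y = 185, demand is Qd = 103 - 0.125P.
Equating demand and supply, 103 - 0.125P = -340.7 + 0.6P gives 0.725P = 443.7, so P* = 612.
Then Q* = 103 - 0.125(612) = 26.5.

P* = 612, Q* = 26.5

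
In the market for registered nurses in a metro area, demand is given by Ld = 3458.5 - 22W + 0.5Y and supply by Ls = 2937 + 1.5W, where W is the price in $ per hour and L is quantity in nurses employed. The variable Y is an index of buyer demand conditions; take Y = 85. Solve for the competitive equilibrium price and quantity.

W* = 24, L* = 2973

With Y = 85, demand is Ld = 3501 - 22W.
Set Ld = Ls: 3501 - 22W = 2937 + 1.5W, so 564 = 23.5W and W* = 24.
Plugging W* into demand: L* = 3501 - 22(24) = 2973.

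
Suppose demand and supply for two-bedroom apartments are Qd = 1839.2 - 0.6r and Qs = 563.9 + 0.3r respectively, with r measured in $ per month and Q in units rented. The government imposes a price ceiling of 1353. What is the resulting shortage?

Shortage = 57.6

With r fixed at 1353, quantity demanded is 1027.4 and quantity supplied is 969.8.
Shortage = Qd - Qs = 1027.4 - 969.8 = 57.6.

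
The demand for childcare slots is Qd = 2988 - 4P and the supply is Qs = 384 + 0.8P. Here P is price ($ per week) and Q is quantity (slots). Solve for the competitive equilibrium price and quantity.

The market clears where 2988 - 4P = 384 + 0.8P. Rearranging, 4.8P = 2604, hence P* = 542.5.
From the demand curve, Q* = 2988 - 4(542.5) = 818.

P* = 542.5, Q* = 818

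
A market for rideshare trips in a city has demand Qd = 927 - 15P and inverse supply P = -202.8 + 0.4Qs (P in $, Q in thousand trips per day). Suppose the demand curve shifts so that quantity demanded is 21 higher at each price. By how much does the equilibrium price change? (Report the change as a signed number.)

ΔP = 1.2

Solving each curve for Q: Qs = 507 + 2.5P.
Equating demand and supply, 927 - 15P = 507 + 2.5P gives 17.5P = 420, so P* = 24.
Then Q* = 927 - 15(24) = 567.
After the shift, demand is Qd = 948 - 15P.
Re-solving, 17.5P = 441 gives P = 25.2 and Q = 570.
ΔP = 25.2 - 24 = 1.2.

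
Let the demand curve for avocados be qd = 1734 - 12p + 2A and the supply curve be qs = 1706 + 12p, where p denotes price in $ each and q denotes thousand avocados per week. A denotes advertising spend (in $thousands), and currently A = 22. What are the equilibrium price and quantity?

p* = 3, q* = 1742

With A = 22, demand is qd = 1778 - 12p.
At equilibrium qd = qs, so 1778 - 12p = 1706 + 12p; collecting terms, 72 = 24p and p* = 3.
Substitute back: q* = 1778 - 12(3) = 1742.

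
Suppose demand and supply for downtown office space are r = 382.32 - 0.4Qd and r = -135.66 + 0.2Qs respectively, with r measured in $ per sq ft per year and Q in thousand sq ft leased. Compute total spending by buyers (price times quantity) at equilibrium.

Total spending by buyers = 31942.1

Rewriting in direct form: Qd = 955.8 - 2.5r and Qs = 678.3 + 5r.
Equating demand and supply, 955.8 - 2.5r = 678.3 + 5r gives 7.5r = 277.5, so r* = 37.
Then Q* = 955.8 - 2.5(37) = 863.3.
Total spending by buyers = r* × Q* = 37 × 863.3 = 31942.1.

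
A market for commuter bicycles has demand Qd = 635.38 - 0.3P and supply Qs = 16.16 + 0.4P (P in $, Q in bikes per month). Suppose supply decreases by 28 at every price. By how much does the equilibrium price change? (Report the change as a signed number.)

The market clears where 635.38 - 0.3P = 16.16 + 0.4P. Rearranging, 0.7P = 619.22, hence P* = 884.6.
Then Q* = 635.38 - 0.3(884.6) = 370.
After the shift, supply is Qs = -11.84 + 0.4P.
New equilibrium: 647.22 = 0.7P, so P = 924.6 and Q = 358.
ΔP = 924.6 - 884.6 = 40.

ΔP = 40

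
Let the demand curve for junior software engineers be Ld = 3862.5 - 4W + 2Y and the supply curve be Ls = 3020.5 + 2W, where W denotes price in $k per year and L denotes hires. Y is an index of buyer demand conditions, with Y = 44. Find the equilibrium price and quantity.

W* = 155, L* = 3330.5

With Y = 44, demand is Ld = 3950.5 - 4W.
Equating demand and supply, 3950.5 - 4W = 3020.5 + 2W gives 6W = 930, so W* = 155.
From the demand curve, L* = 3950.5 - 4(155) = 3330.5.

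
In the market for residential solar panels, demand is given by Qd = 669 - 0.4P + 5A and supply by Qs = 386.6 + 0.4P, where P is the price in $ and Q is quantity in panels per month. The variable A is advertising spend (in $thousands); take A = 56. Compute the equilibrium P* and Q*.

P* = 703, Q* = 667.8

With A = 56, demand is Qd = 949 - 0.4P.
At equilibrium Qd = Qs, so 949 - 0.4P = 386.6 + 0.4P; collecting terms, 562.4 = 0.8P and P* = 703.
Substitute back: Q* = 949 - 0.4(703) = 667.8.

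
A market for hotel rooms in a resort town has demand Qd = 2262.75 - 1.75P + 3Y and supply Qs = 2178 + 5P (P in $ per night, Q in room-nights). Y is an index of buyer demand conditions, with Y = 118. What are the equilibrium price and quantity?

With Y = 118, demand is Qd = 2616.75 - 1.75P.
At equilibrium Qd = Qs, so 2616.75 - 1.75P = 2178 + 5P; collecting terms, 438.75 = 6.75P and P* = 65.
Substitute back: Q* = 2616.75 - 1.75(65) = 2503.

P* = 65, Q* = 2503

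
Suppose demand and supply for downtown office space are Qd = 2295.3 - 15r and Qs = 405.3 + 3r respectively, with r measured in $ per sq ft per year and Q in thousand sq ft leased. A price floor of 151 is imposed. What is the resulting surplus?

With r fixed at 151, quantity demanded is 30.3 and quantity supplied is 858.3.
Surplus = Qs - Qd = 858.3 - 30.3 = 828.

Surplus = 828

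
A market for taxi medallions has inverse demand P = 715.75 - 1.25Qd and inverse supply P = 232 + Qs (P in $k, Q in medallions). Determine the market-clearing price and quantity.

In direct form, Qd = 572.6 - 0.8P and Qs = -232 + P.
Set Qd = Qs: 572.6 - 0.8P = -232 + P, so 804.6 = 1.8P and P* = 447.
Substitute back: Q* = 572.6 - 0.8(447) = 215.

P* = 447, Q* = 215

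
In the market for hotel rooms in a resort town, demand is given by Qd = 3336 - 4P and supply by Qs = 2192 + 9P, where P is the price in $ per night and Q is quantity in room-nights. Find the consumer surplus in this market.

Consumer surplus = 1113032

At equilibrium Qd = Qs, so 3336 - 4P = 2192 + 9P; collecting terms, 1144 = 13P and P* = 88.
Then Q* = 3336 - 4(88) = 2984.
Demand choke price (Qd = 0): P = 3336/4 = 834. Consumer surplus = ½ × (834 - 88) × 2984 = 1113032.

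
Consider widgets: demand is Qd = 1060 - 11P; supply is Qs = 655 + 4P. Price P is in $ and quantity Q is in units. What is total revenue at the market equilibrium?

Total revenue = 20601

At equilibrium Qd = Qs, so 1060 - 11P = 655 + 4P; collecting terms, 405 = 15P and P* = 27.
From the demand curve, Q* = 1060 - 11(27) = 763.
Total revenue = P* × Q* = 27 × 763 = 20601.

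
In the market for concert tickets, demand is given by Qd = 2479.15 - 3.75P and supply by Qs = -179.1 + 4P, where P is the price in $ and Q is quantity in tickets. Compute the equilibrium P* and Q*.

P* = 343, Q* = 1192.9

At equilibrium Qd = Qs, so 2479.15 - 3.75P = -179.1 + 4P; collecting terms, 2658.25 = 7.75P and P* = 343.
Then Q* = 2479.15 - 3.75(343) = 1192.9.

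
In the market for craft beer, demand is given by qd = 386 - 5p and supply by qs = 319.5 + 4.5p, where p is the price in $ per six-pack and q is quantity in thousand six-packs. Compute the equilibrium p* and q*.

Set qd = qs: 386 - 5p = 319.5 + 4.5p, so 66.5 = 9.5p and p* = 7.
Plugging p* into demand: q* = 386 - 5(7) = 351.

p* = 7, q* = 351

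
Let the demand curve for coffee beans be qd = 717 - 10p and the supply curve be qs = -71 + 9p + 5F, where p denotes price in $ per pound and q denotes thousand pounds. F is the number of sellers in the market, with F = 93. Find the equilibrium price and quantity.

With F = 93, supply is qs = 394 + 9p.
Equating demand and supply, 717 - 10p = 394 + 9p gives 19p = 323, so p* = 17.
From the demand curve, q* = 717 - 10(17) = 547.

p* = 17, q* = 547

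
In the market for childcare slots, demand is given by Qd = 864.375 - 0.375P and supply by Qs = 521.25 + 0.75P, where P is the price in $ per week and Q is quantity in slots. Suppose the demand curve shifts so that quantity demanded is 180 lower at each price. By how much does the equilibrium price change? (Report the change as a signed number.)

ΔP = -160

Set Qd = Qs: 864.375 - 0.375P = 521.25 + 0.75P, so 343.125 = 1.125P and P* = 305.
Substitute back: Q* = 864.375 - 0.375(305) = 750.
After the shift, demand is Qd = 684.375 - 0.375P.
The new intersection has 163.125 = 1.125P, i.e. P = 145, Q = 630.
ΔP = 145 - 305 = -160.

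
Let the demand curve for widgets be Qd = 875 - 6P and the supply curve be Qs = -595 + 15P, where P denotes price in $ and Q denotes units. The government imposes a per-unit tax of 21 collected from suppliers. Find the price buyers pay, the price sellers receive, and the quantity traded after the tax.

The tax drives a wedge P_b - P_s = 21. Substituting P_s = P_b - 21 into supply: Qs = -910 + 15P_b.
Set Qd = Qs: 875 - 6P_b = -910 + 15P_b, so 1785 = 21P_b and P_b = 85.
Then P_s = 85 - 21 = 64 and Q = 875 - 6(85) = 365.

P_b = 85, P_s = 64, Q = 365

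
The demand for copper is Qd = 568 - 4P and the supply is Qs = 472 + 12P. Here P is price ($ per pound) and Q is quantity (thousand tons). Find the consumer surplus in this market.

At equilibrium Qd = Qs, so 568 - 4P = 472 + 12P; collecting terms, 96 = 16P and P* = 6.
Then Q* = 568 - 4(6) = 544.
Demand choke price (Qd = 0): P = 568/4 = 142. Consumer surplus = ½ × (142 - 6) × 544 = 36992.

Consumer surplus = 36992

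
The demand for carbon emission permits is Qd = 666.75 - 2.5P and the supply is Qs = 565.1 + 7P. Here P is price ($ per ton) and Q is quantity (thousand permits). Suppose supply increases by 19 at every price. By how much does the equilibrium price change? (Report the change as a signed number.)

The market clears where 666.75 - 2.5P = 565.1 + 7P. Rearranging, 9.5P = 101.65, hence P* = 10.7.
Plugging P* into demand: Q* = 666.75 - 2.5(10.7) = 640.
After the shift, supply is Qs = 584.1 + 7P.
New equilibrium: 82.65 = 9.5P, so P = 8.7 and Q = 645.
ΔP = 8.7 - 10.7 = -2.

ΔP = -2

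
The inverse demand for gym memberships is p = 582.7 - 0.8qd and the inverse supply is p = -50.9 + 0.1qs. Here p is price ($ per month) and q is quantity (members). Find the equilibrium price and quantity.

p* = 19.5, q* = 704

Solving each curve for q: qd = 728.375 - 1.25p and qs = 509 + 10p.
Set qd = qs: 728.375 - 1.25p = 509 + 10p, so 219.375 = 11.25p and p* = 19.5.
From the demand curve, q* = 728.375 - 1.25(19.5) = 704.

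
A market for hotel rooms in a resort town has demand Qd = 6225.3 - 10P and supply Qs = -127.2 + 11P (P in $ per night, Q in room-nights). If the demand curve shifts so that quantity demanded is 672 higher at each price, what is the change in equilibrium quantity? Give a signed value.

Set Qd = Qs: 6225.3 - 10P = -127.2 + 11P, so 6352.5 = 21P and P* = 302.5.
Plugging P* into demand: Q* = 6225.3 - 10(302.5) = 3200.3.
After the shift, demand is Qd = 6897.3 - 10P.
The new intersection has 7024.5 = 21P, i.e. P = 334.5, Q = 3552.3.
ΔQ = 3552.3 - 3200.3 = 352.

ΔQ = 352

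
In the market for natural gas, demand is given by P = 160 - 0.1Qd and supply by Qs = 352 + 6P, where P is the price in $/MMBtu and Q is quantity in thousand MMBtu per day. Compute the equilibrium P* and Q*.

P* = 78, Q* = 820

Solving each curve for Q: Qd = 1600 - 10P.
At equilibrium Qd = Qs, so 1600 - 10P = 352 + 6P; collecting terms, 1248 = 16P and P* = 78.
Then Q* = 1600 - 10(78) = 820.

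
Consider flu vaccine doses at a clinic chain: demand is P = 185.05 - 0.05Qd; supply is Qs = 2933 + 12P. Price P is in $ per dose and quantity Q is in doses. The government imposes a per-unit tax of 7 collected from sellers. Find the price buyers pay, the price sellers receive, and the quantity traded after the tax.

In direct form, Qd = 3701 - 20P.
Sellers keep P_s = P_b - 7 per unit, so supply in terms of the buyer price is Qs = 2849 + 12P_b.
Set Qd = Qs: 3701 - 20P_b = 2849 + 12P_b, so 852 = 32P_b and P_b = 26.625.
Then P_s = 26.625 - 7 = 19.625 and Q = 3701 - 20(26.625) = 3168.5.

P_b = 26.625, P_s = 19.625, Q = 3168.5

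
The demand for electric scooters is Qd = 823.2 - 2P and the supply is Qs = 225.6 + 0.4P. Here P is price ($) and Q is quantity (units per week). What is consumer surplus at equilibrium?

Consumer surplus = 26438.76

Set Qd = Qs: 823.2 - 2P = 225.6 + 0.4P, so 597.6 = 2.4P and P* = 249.
Then Q* = 823.2 - 2(249) = 325.2.
Demand choke price (Qd = 0): P = 823.2/2 = 411.6. Consumer surplus = ½ × (411.6 - 249) × 325.2 = 26438.76.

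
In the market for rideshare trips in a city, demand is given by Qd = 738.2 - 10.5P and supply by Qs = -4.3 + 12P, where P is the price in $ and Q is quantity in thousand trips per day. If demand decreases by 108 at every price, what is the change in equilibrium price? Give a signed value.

Set Qd = Qs: 738.2 - 10.5P = -4.3 + 12P, so 742.5 = 22.5P and P* = 33.
Plugging P* into demand: Q* = 738.2 - 10.5(33) = 391.7.
After the shift, demand is Qd = 630.2 - 10.5P.
New equilibrium: 634.5 = 22.5P, so P = 28.2 and Q = 334.1.
ΔP = 28.2 - 33 = -4.8.

ΔP = -4.8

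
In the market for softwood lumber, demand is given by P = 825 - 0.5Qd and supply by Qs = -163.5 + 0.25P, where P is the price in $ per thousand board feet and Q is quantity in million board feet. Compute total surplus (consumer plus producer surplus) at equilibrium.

Inverting to quantity form: Qd = 1650 - 2P.
Set Qd = Qs: 1650 - 2P = -163.5 + 0.25P, so 1813.5 = 2.25P and P* = 806.
From the demand curve, Q* = 1650 - 2(806) = 38.
Demand choke price = 825; supply choke price = 654. CS = ½(825 - 806)(38) = 361; PS = ½(806 - 654)(38) = 2888. Total surplus = 3249.

Total surplus = 3249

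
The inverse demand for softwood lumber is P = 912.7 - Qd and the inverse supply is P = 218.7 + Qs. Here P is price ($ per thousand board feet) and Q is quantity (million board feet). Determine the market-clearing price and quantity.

P* = 565.7, Q* = 347

Inverting to quantity form: Qd = 912.7 - P and Qs = -218.7 + P.
Set Qd = Qs: 912.7 - P = -218.7 + P, so 1131.4 = 2P and P* = 565.7.
Substitute back: Q* = 912.7 - 565.7 = 347.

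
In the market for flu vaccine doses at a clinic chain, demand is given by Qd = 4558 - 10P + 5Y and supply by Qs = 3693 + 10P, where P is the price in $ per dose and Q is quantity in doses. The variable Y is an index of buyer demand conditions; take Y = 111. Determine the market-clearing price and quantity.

With Y = 111, demand is Qd = 5113 - 10P.
At equilibrium Qd = Qs, so 5113 - 10P = 3693 + 10P; collecting terms, 1420 = 20P and P* = 71.
Substitute back: Q* = 5113 - 10(71) = 4403.

P* = 71, Q* = 4403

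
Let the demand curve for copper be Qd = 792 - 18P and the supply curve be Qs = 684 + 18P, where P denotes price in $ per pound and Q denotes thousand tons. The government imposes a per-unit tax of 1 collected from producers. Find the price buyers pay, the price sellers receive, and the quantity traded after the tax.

With a tax of 1 on producers, they supply based on the net price P_s = P_b - 1, so Qs = 666 + 18P_b.
Market clearing requires 792 - 18P_b = 666 + 18P_b; hence 126 = 36P_b and P_b = 3.5.
Then P_s = 3.5 - 1 = 2.5 and Q = 792 - 18(3.5) = 729.

P_b = 3.5, P_s = 2.5, Q = 729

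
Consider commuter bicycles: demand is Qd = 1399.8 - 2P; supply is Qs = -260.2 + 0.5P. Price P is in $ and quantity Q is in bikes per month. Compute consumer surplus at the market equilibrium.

Consumer surplus = 1288.81

Equating demand and supply, 1399.8 - 2P = -260.2 + 0.5P gives 2.5P = 1660, so P* = 664.
Then Q* = 1399.8 - 2(664) = 71.8.
Demand choke price (Qd = 0): P = 1399.8/2 = 699.9. Consumer surplus = ½ × (699.9 - 664) × 71.8 = 1288.81.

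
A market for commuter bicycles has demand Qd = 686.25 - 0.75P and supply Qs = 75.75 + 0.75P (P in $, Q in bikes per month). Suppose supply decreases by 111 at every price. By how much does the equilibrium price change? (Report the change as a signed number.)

The market clears where 686.25 - 0.75P = 75.75 + 0.75P. Rearranging, 1.5P = 610.5, hence P* = 407.
From the demand curve, Q* = 686.25 - 0.75(407) = 381.
After the shift, supply is Qs = -35.25 + 0.75P.
The new intersection has 721.5 = 1.5P, i.e. P = 481, Q = 325.5.
ΔP = 481 - 407 = 74.

ΔP = 74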